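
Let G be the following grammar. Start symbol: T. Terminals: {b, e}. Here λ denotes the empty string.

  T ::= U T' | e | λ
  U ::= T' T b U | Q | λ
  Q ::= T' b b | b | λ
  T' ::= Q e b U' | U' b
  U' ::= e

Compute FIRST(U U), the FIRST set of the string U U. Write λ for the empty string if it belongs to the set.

{λ, b, e}

FIRST(U') = {e}
FIRST(T) = {λ, b, e}  (via U T')
FIRST(U) = {λ, b, e}  (via T' T b U, Q)
FIRST(Q) = {λ, b, e}  (via T' b b)
FIRST(T') = {b, e}  (via Q e b U', U' b)
FIRST(U U): take FIRST of each symbol in turn, carrying on past any symbol whose FIRST contains λ; result {λ, b, e}.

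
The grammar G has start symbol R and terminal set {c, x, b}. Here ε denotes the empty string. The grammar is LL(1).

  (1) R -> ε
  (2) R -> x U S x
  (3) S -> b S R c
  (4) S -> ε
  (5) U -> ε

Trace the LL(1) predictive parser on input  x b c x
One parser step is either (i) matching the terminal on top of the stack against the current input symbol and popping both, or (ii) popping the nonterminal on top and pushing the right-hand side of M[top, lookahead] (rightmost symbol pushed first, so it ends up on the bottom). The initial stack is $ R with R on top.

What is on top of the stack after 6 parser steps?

step 1: stack=$ R  input=x b c x $  — expand R -> x U S x
step 2: stack=$ x S U x  input=x b c x $  — match x
step 3: stack=$ x S U  input=b c x $  — expand U -> ε
step 4: stack=$ x S  input=b c x $  — expand S -> b S R c
step 5: stack=$ x c R S b  input=b c x $  — match b
step 6: stack=$ x c R S  input=c x $  — expand S -> ε
Stack after step 6: $ x c R (top = R).

R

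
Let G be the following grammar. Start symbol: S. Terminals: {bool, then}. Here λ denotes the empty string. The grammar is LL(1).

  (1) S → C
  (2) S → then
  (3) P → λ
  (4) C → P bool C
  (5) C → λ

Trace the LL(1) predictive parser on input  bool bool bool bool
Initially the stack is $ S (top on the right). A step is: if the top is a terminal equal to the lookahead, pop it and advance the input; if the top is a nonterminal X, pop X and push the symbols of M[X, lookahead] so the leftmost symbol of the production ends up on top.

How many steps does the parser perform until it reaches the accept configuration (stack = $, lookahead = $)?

      Stack       Input                  Action
   1  $ S         bool bool bool bool $  expand S → C
   2  $ C         bool bool bool bool $  expand C → P bool C
   3  $ C bool P  bool bool bool bool $  expand P → λ
   4  $ C bool    bool bool bool bool $  match bool
   5  $ C         bool bool bool $       expand C → P bool C
   6  $ C bool P  bool bool bool $       expand P → λ
   7  $ C bool    bool bool bool $       match bool
   8  $ C         bool bool $            expand C → P bool C
   9  $ C bool P  bool bool $            expand P → λ
  10  $ C bool    bool bool $            match bool
  11  $ C         bool $                 expand C → P bool C
  12  $ C bool P  bool $                 expand P → λ
  13  $ C bool    bool $                 match bool
  14  $ C         $                      expand C → λ
Accept reached after 14 steps.

14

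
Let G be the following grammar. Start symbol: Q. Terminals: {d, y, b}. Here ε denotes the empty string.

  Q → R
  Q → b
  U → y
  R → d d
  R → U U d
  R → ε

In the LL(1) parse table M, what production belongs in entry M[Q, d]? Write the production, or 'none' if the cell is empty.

Q → R

FIRST(U) = {y}
FIRST(R) = {ε, d, y}  (via U U d)
FIRST(Q) = {ε, b, d, y}  (via R)
FOLLOW(Q) includes $ since Q is the start symbol.
FOLLOW(Q): Q appears on no right-hand side. Thus FOLLOW(Q) = {$}.
For Q → R: FIRST(R) = {ε, d, y}, so it goes in M[Q, t] for t ∈ {d, y}; since ε ∈ FIRST, also for every t ∈ FOLLOW(Q) = {$}.
For Q → b: FIRST(b) = {b}, so it goes in M[Q, t] for t ∈ {b}.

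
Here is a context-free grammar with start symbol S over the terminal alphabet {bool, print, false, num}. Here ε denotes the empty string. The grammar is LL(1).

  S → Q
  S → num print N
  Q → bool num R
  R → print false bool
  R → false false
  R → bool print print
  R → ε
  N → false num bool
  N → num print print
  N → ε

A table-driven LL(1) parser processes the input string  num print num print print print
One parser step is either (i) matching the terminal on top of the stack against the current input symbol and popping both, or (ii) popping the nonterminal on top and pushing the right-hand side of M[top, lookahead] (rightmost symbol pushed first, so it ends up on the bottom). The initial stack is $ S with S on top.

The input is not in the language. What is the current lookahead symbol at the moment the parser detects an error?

step 1: stack=$ S  input=num print num print print print $  — expand S → num print N
step 2: stack=$ N print num  input=num print num print print print $  — match num
step 3: stack=$ N print  input=print num print print print $  — match print
step 4: stack=$ N  input=num print print print $  — expand N → num print print
step 5: stack=$ print print num  input=num print print print $  — match num
step 6: stack=$ print print  input=print print print $  — match print
step 7: stack=$ print  input=print print $  — match print
step 8: stack=$  input=print $  — error: stack empty but input remains

print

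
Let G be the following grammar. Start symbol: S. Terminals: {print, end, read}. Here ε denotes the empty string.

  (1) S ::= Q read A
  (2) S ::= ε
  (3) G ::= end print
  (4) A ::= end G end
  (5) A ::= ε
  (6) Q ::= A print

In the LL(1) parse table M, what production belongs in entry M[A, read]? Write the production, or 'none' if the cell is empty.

FIRST(G) = {end}
FIRST(A) = {ε, end}
FIRST(Q) = {end, print}  (via A print)
FIRST(S) = {ε, end, print}  (via Q read A)
FOLLOW(S) includes $ since S is the start symbol.
FOLLOW(S): S appears on no right-hand side. Thus FOLLOW(S) = {$}.
FOLLOW(A): in S::=Q read A, the suffix after A is empty, so FOLLOW(A) ⊇ FOLLOW(S) = {$}; in Q::=A print, A is followed by print with FIRST {print}. Thus FOLLOW(A) = {$, print}.
For A ::= end G end: FIRST(end G end) = {end}, so it goes in M[A, t] for t ∈ {end}.
For A ::= ε: FIRST(ε) = {ε}, so it goes in M[A, t] for t ∈ {}; since ε ∈ FIRST, also for every t ∈ FOLLOW(A) = {$, print}.
None of these place a production in M[A, read].

none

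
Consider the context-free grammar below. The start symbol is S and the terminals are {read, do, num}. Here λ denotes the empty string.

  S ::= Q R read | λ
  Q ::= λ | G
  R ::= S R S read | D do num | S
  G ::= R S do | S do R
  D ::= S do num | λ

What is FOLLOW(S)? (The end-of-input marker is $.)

{$, do, read}

FIRST(S): from S::=Q R read we get {do, read}; from S::=λ we get {λ}. So FIRST(S) = {λ, do, read}.
FIRST(D): from D::=S do num we get {do, read}; from D::=λ we get {λ}. So FIRST(D) = {λ, do, read}.
FIRST(R): from R::=S R S read we get {do, read}; from R::=D do num we get {do, read}; from R::=S we get {λ, do, read}. So FIRST(R) = {λ, do, read}.
FIRST(G): from G::=R S do we get {do, read}; from G::=S do R we get {do, read}. So FIRST(G) = {do, read}.
FIRST(Q): from Q::=λ we get {λ}; from Q::=G we get {do, read}. So FIRST(Q) = {λ, do, read}.
FOLLOW(S) includes $ since S is the start symbol.
FOLLOW(Q): in S::=Q R read, Q is followed by R read with FIRST {do, read}. Thus FOLLOW(Q) = {do, read}.
FOLLOW(G): in Q::=G, the suffix after G is empty, so FOLLOW(G) ⊇ FOLLOW(Q) = {do, read}. Thus FOLLOW(G) = {do, read}.
FOLLOW(R): in S::=Q R read, R is followed by read with FIRST {read}; in R::=S R S read, R is followed by S read with FIRST {do, read}; in G::=R S do, R is followed by S do with FIRST {do, read}; in G::=S do R, the suffix after R is empty, so FOLLOW(R) ⊇ FOLLOW(G) = {do, read}. Thus FOLLOW(R) = {do, read}.
FOLLOW(S): in R::=S R S read (occurrence 1), S is followed by R S read with FIRST {do, read}; in R::=S R S read (occurrence 2), S is followed by read with FIRST {read}; in R::=S, the suffix after S is empty, so FOLLOW(S) ⊇ FOLLOW(R) = {do, read}; in G::=R S do, S is followed by do with FIRST {do}; in G::=S do R, S is followed by do R with FIRST {do}; in D::=S do num, S is followed by do num with FIRST {do}. Thus FOLLOW(S) = {$, do, read}.
FOLLOW(D): in R::=D do num, D is followed by do num with FIRST {do}. Thus FOLLOW(D) = {do}.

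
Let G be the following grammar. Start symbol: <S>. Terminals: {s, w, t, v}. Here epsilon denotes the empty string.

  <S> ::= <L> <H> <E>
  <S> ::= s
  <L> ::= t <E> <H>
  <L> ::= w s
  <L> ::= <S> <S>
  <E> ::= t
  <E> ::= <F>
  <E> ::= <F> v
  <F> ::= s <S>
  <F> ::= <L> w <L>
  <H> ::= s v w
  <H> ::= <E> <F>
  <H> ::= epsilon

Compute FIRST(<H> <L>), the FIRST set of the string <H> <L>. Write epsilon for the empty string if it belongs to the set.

FIRST(<S>): from <S>::=<L> <H> <E> we get {s, t, w}; from <S>::=s we get {s}. So FIRST(<S>) = {s, t, w}.
FIRST(<L>): from <L>::=t <E> <H> we get {t}; from <L>::=w s we get {w}; from <L>::=<S> <S> we get {s, t, w}. So FIRST(<L>) = {s, t, w}.
FIRST(<F>): from <F>::=s <S> we get {s}; from <F>::=<L> w <L> we get {s, t, w}. So FIRST(<F>) = {s, t, w}.
FIRST(<E>): from <E>::=t we get {t}; from <E>::=<F> we get {s, t, w}; from <E>::=<F> v we get {s, t, w}. So FIRST(<E>) = {s, t, w}.
FIRST(<H>): from <H>::=s v w we get {s}; from <H>::=<E> <F> we get {s, t, w}; from <H>::=epsilon we get {epsilon}. So FIRST(<H>) = {epsilon, s, t, w}.
FIRST(<H> <L>): take FIRST of each symbol in turn, carrying on past any symbol whose FIRST contains epsilon; result {s, t, w}.

{s, t, w}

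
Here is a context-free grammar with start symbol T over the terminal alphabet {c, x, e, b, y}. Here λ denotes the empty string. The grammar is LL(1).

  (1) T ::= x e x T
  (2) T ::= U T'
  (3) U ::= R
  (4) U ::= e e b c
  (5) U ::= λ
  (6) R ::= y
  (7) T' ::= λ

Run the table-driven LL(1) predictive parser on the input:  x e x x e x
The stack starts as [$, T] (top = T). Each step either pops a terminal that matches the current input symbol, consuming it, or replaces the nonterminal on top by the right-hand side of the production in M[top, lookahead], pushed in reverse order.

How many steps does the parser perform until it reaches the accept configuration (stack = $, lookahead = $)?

step 1: stack=$ T  input=x e x x e x $  — expand T ::= x e x T
step 2: stack=$ T x e x  input=x e x x e x $  — match x
step 3: stack=$ T x e  input=e x x e x $  — match e
step 4: stack=$ T x  input=x x e x $  — match x
step 5: stack=$ T  input=x e x $  — expand T ::= x e x T
step 6: stack=$ T x e x  input=x e x $  — match x
step 7: stack=$ T x e  input=e x $  — match e
step 8: stack=$ T x  input=x $  — match x
step 9: stack=$ T  input=$  — expand T ::= U T'
step 10: stack=$ T' U  input=$  — expand U ::= λ
step 11: stack=$ T'  input=$  — expand T' ::= λ
Accept reached after 11 steps.

11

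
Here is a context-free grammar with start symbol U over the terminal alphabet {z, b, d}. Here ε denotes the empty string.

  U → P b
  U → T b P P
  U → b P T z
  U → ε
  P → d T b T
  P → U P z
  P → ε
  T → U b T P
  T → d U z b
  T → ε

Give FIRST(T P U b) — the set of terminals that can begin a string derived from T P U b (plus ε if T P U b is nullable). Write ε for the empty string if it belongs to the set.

FIRST(U): from U→P b we get {b, d, z}; from U→T b P P we get {b, d, z}; from U→b P T z we get {b}; from U→ε we get {ε}. So FIRST(U) = {ε, b, d, z}.
FIRST(P): from P→d T b T we get {d}; from P→U P z we get {b, d, z}; from P→ε we get {ε}. So FIRST(P) = {ε, b, d, z}.
FIRST(T): from T→U b T P we get {b, d, z}; from T→d U z b we get {d}; from T→ε we get {ε}. So FIRST(T) = {ε, b, d, z}.
FIRST(T P U b): take FIRST of each symbol in turn, carrying on past any symbol whose FIRST contains ε; result {b, d, z}.

{b, d, z}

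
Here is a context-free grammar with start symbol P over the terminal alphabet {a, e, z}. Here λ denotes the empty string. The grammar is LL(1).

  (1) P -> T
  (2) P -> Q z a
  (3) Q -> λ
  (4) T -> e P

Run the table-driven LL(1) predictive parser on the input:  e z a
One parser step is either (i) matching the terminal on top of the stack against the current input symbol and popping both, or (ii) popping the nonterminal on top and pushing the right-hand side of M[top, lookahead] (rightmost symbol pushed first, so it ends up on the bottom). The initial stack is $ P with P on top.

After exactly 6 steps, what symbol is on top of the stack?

step 1: stack=$ P  input=e z a $  — expand P -> T
step 2: stack=$ T  input=e z a $  — expand T -> e P
step 3: stack=$ P e  input=e z a $  — match e
step 4: stack=$ P  input=z a $  — expand P -> Q z a
step 5: stack=$ a z Q  input=z a $  — expand Q -> λ
step 6: stack=$ a z  input=z a $  — match z
Stack after step 6: $ a (top = a).

a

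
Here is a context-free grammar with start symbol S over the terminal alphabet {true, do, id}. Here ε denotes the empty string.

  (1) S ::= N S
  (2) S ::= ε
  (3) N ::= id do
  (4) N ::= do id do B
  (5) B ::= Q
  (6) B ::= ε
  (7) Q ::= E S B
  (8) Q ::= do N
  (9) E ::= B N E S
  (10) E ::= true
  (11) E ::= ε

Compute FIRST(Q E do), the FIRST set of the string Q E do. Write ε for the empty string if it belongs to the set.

FIRST(N): from N::=id do we get {id}; from N::=do id do B we get {do}. So FIRST(N) = {do, id}.
FIRST(S): from S::=N S we get {do, id}; from S::=ε we get {ε}. So FIRST(S) = {ε, do, id}.
FIRST(B): from B::=Q we get {ε, do, id, true}; from B::=ε we get {ε}. So FIRST(B) = {ε, do, id, true}.
FIRST(E): from E::=B N E S we get {do, id, true}; from E::=true we get {true}; from E::=ε we get {ε}. So FIRST(E) = {ε, do, id, true}.
FIRST(Q): from Q::=E S B we get {ε, do, id, true}; from Q::=do N we get {do}. So FIRST(Q) = {ε, do, id, true}.
FIRST(Q E do): take FIRST of each symbol in turn, carrying on past any symbol whose FIRST contains ε; result {do, id, true}.

{do, id, true}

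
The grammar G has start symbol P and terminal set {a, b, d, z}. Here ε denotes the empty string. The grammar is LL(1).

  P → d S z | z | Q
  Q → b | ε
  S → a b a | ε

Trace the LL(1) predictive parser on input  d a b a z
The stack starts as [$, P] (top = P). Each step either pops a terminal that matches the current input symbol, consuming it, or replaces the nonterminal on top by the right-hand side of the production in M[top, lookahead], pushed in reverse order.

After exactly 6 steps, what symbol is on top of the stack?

step 1: stack=$ P  input=d a b a z $  — expand P → d S z
step 2: stack=$ z S d  input=d a b a z $  — match d
step 3: stack=$ z S  input=a b a z $  — expand S → a b a
step 4: stack=$ z a b a  input=a b a z $  — match a
step 5: stack=$ z a b  input=b a z $  — match b
step 6: stack=$ z a  input=a z $  — match a
Stack after step 6: $ z (top = z).

z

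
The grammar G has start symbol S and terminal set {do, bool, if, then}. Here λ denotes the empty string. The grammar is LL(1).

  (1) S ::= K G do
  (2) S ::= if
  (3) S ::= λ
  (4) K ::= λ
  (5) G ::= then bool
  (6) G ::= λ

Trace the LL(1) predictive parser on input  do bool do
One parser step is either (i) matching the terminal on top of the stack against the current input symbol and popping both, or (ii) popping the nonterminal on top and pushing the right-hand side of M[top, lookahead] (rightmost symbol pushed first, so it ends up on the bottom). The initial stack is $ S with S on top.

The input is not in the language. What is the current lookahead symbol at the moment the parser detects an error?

     Stack     Input         Action
  1  $ S       do bool do $  expand S ::= K G do
  2  $ do G K  do bool do $  expand K ::= λ
  3  $ do G    do bool do $  expand G ::= λ
  4  $ do      do bool do $  match do
  5  $         bool do $     error: stack empty but input remains

bool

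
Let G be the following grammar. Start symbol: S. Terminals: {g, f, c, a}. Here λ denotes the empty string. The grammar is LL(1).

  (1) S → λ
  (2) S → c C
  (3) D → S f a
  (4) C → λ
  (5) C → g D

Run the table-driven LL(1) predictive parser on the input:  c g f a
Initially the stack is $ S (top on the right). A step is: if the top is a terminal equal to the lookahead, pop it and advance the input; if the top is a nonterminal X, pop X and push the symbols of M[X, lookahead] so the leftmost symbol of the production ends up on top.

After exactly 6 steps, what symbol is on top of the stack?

f

step 1: stack=$ S  input=c g f a $  — expand S → c C
step 2: stack=$ C c  input=c g f a $  — match c
step 3: stack=$ C  input=g f a $  — expand C → g D
step 4: stack=$ D g  input=g f a $  — match g
step 5: stack=$ D  input=f a $  — expand D → S f a
step 6: stack=$ a f S  input=f a $  — expand S → λ
Stack after step 6: $ a f (top = f).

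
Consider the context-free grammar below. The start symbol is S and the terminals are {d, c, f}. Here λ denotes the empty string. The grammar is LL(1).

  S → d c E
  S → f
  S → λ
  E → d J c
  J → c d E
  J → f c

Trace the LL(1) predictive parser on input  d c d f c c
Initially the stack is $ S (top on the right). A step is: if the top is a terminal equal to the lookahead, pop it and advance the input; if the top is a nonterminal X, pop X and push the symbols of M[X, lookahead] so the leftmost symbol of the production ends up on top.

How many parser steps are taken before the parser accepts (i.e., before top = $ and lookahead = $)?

9

step 1: stack=$ S  input=d c d f c c $  — expand S → d c E
step 2: stack=$ E c d  input=d c d f c c $  — match d
step 3: stack=$ E c  input=c d f c c $  — match c
step 4: stack=$ E  input=d f c c $  — expand E → d J c
step 5: stack=$ c J d  input=d f c c $  — match d
step 6: stack=$ c J  input=f c c $  — expand J → f c
step 7: stack=$ c c f  input=f c c $  — match f
step 8: stack=$ c c  input=c c $  — match c
step 9: stack=$ c  input=c $  — match c
Accept reached after 9 steps.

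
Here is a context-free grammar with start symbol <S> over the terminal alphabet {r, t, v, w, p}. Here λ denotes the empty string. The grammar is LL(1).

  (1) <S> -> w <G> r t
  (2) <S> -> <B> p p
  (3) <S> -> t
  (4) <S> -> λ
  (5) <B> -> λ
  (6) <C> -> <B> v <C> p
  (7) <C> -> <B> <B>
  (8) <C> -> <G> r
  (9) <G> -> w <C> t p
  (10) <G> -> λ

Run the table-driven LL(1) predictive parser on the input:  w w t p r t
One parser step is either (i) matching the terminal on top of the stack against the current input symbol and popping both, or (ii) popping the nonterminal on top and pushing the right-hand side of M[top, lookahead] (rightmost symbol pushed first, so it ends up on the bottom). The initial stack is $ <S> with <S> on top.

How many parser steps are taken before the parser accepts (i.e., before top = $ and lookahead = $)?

11

      Stack              Input          Action
   1  $ <S>              w w t p r t $  expand <S> -> w <G> r t
   2  $ t r <G> w        w w t p r t $  match w
   3  $ t r <G>          w t p r t $    expand <G> -> w <C> t p
   4  $ t r p t <C> w    w t p r t $    match w
   5  $ t r p t <C>      t p r t $      expand <C> -> <B> <B>
   6  $ t r p t <B> <B>  t p r t $      expand <B> -> λ
   7  $ t r p t <B>      t p r t $      expand <B> -> λ
   8  $ t r p t          t p r t $      match t
   9  $ t r p            p r t $        match p
  10  $ t r              r t $          match r
  11  $ t                t $            match t
Accept reached after 11 steps.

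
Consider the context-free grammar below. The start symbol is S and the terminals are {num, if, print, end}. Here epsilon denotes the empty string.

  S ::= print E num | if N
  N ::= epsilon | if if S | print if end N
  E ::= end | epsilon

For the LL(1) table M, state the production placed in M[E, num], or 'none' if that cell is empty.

FIRST(S) = {if, print}
FIRST(N) = {epsilon, if, print}
FIRST(E) = {epsilon, end}
FOLLOW(S) includes $ since S is the start symbol.
FOLLOW(E): in S::=print E num, E is followed by num with FIRST {num}. Thus FOLLOW(E) = {num}.
For E ::= end: FIRST(end) = {end}, so it goes in M[E, t] for t ∈ {end}.
For E ::= epsilon: FIRST(epsilon) = {epsilon}, so it goes in M[E, t] for t ∈ {}; since epsilon ∈ FIRST, also for every t ∈ FOLLOW(E) = {num}.

E ::= epsilon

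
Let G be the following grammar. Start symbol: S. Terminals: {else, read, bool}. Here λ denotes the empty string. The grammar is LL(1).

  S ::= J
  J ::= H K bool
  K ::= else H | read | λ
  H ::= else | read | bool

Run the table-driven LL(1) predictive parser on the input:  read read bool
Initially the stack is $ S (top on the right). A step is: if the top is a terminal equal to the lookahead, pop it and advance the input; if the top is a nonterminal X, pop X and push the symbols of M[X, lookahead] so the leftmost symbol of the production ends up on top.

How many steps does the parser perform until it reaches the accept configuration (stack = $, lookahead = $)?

     Stack          Input             Action
  1  $ S            read read bool $  expand S ::= J
  2  $ J            read read bool $  expand J ::= H K bool
  3  $ bool K H     read read bool $  expand H ::= read
  4  $ bool K read  read read bool $  match read
  5  $ bool K       read bool $       expand K ::= read
  6  $ bool read    read bool $       match read
  7  $ bool         bool $            match bool
Accept reached after 7 steps.

7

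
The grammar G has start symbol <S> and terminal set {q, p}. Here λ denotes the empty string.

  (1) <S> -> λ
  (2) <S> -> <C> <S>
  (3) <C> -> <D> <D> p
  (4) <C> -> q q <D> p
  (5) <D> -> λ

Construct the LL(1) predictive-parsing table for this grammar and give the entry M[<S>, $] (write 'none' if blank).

<S> -> λ

FIRST(<D>) = {λ}
FIRST(<C>) = {p, q}  (via <D> <D> p)
FIRST(<S>) = {λ, p, q}  (via <C> <S>)
FOLLOW(<S>) includes $ since <S> is the start symbol.
FOLLOW(<S>): in <S>-><C> <S>, the suffix after <S> is empty (adds nothing new). Thus FOLLOW(<S>) = {$}.
For <S> -> λ: FIRST(λ) = {λ}, so it goes in M[<S>, t] for t ∈ {}; since λ ∈ FIRST, also for every t ∈ FOLLOW(<S>) = {$}.
For <S> -> <C> <S>: FIRST(<C> <S>) = {p, q}, so it goes in M[<S>, t] for t ∈ {p, q}.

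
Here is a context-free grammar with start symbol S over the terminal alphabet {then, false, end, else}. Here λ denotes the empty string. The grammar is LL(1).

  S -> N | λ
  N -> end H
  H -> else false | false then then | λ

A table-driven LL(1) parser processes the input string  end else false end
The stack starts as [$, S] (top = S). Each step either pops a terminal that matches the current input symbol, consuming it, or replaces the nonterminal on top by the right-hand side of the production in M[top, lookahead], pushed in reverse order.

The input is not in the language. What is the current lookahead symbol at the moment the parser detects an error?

end

step 1: stack=$ S  input=end else false end $  — expand S -> N
step 2: stack=$ N  input=end else false end $  — expand N -> end H
step 3: stack=$ H end  input=end else false end $  — match end
step 4: stack=$ H  input=else false end $  — expand H -> else false
step 5: stack=$ false else  input=else false end $  — match else
step 6: stack=$ false  input=false end $  — match false
step 7: stack=$  input=end $  — error: stack empty but input remains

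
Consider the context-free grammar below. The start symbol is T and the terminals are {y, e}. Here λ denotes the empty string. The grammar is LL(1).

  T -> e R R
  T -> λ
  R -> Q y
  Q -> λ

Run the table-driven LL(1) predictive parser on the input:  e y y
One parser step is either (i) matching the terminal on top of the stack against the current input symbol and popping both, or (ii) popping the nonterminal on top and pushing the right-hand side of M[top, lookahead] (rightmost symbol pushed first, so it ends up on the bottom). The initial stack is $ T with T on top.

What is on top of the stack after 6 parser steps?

     Stack    Input    Action
  1  $ T      e y y $  expand T -> e R R
  2  $ R R e  e y y $  match e
  3  $ R R    y y $    expand R -> Q y
  4  $ R y Q  y y $    expand Q -> λ
  5  $ R y    y y $    match y
  6  $ R      y $      expand R -> Q y
Stack after step 6: $ y Q (top = Q).

Q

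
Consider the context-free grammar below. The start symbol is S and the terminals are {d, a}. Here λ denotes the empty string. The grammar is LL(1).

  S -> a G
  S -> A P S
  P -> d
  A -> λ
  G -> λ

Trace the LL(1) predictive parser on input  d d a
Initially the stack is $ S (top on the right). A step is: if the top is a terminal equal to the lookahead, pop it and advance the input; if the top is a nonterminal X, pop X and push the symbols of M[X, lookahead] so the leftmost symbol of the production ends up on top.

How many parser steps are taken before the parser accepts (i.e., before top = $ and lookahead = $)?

11

      Stack    Input    Action
   1  $ S      d d a $  expand S -> A P S
   2  $ S P A  d d a $  expand A -> λ
   3  $ S P    d d a $  expand P -> d
   4  $ S d    d d a $  match d
   5  $ S      d a $    expand S -> A P S
   6  $ S P A  d a $    expand A -> λ
   7  $ S P    d a $    expand P -> d
   8  $ S d    d a $    match d
   9  $ S      a $      expand S -> a G
  10  $ G a    a $      match a
  11  $ G      $        expand G -> λ
Accept reached after 11 steps.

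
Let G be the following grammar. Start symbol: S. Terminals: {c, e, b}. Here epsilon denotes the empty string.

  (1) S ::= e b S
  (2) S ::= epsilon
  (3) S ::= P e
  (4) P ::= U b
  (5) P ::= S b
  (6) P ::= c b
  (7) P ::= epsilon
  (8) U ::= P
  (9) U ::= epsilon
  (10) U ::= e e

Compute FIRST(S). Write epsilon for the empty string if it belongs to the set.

FIRST(S) = {epsilon, b, c, e}  (via P e)
FIRST(P) = {epsilon, b, c, e}  (via U b, S b)
FIRST(U) = {epsilon, b, c, e}  (via P)

{epsilon, b, c, e}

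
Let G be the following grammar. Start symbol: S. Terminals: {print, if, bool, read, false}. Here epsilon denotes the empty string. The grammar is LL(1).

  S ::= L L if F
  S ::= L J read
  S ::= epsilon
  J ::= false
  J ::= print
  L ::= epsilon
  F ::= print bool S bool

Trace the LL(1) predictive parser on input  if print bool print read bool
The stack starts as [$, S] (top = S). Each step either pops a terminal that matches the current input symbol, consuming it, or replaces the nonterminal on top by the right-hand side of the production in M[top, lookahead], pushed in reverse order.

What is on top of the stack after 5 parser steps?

step 1: stack=$ S  input=if print bool print read bool $  — expand S ::= L L if F
step 2: stack=$ F if L L  input=if print bool print read bool $  — expand L ::= epsilon
step 3: stack=$ F if L  input=if print bool print read bool $  — expand L ::= epsilon
step 4: stack=$ F if  input=if print bool print read bool $  — match if
step 5: stack=$ F  input=print bool print read bool $  — expand F ::= print bool S bool
Stack after step 5: $ bool S bool print (top = print).

print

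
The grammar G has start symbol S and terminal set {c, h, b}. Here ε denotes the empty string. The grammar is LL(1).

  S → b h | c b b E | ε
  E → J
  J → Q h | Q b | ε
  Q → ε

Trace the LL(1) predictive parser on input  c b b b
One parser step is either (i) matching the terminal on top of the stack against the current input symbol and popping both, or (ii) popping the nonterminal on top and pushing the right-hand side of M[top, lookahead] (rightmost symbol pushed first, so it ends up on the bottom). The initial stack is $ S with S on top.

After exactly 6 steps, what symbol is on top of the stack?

Q

     Stack      Input      Action
  1  $ S        c b b b $  expand S → c b b E
  2  $ E b b c  c b b b $  match c
  3  $ E b b    b b b $    match b
  4  $ E b      b b $      match b
  5  $ E        b $        expand E → J
  6  $ J        b $        expand J → Q b
Stack after step 6: $ b Q (top = Q).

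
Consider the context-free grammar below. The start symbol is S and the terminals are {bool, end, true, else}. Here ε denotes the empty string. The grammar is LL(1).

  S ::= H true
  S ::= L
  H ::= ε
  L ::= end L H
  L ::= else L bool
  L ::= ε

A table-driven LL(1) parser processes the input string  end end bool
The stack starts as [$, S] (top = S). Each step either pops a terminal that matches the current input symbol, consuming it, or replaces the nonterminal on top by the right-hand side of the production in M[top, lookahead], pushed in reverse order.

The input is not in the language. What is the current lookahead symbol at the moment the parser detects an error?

bool

     Stack        Input           Action
  1  $ S          end end bool $  expand S ::= L
  2  $ L          end end bool $  expand L ::= end L H
  3  $ H L end    end end bool $  match end
  4  $ H L        end bool $      expand L ::= end L H
  5  $ H H L end  end bool $      match end
  6  $ H H L      bool $          expand L ::= ε
  7  $ H H        bool $          expand H ::= ε
  8  $ H          bool $          expand H ::= ε
  9  $            bool $          error: stack empty but input remains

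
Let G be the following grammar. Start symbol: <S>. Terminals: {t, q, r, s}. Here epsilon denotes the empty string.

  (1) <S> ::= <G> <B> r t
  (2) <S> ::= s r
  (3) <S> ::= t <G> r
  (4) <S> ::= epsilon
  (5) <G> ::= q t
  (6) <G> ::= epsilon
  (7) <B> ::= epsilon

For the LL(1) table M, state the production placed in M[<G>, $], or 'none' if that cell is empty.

FIRST(<G>): from <G>::=q t we get {q}; from <G>::=epsilon we get {epsilon}. So FIRST(<G>) = {epsilon, q}.
FIRST(<B>): from <B>::=epsilon we get {epsilon}. So FIRST(<B>) = {epsilon}.
FIRST(<S>): from <S>::=<G> <B> r t we get {q, r}; from <S>::=s r we get {s}; from <S>::=t <G> r we get {t}; from <S>::=epsilon we get {epsilon}. So FIRST(<S>) = {epsilon, q, r, s, t}.
FOLLOW(<S>) includes $ since <S> is the start symbol.
FOLLOW(<G>): in <S>::=<G> <B> r t, <G> is followed by <B> r t with FIRST {r}; in <S>::=t <G> r, <G> is followed by r with FIRST {r}. Thus FOLLOW(<G>) = {r}.
For <G> ::= q t: FIRST(q t) = {q}, so it goes in M[<G>, t] for t ∈ {q}.
For <G> ::= epsilon: FIRST(epsilon) = {epsilon}, so it goes in M[<G>, t] for t ∈ {}; since epsilon ∈ FIRST, also for every t ∈ FOLLOW(<G>) = {r}.
None of these place a production in M[<G>, $].

none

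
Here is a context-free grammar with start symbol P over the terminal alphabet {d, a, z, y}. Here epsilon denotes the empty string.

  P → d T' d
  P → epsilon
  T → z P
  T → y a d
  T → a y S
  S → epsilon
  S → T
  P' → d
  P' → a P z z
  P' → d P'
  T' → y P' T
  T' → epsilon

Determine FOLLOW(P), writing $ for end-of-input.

{$, d, z}

FIRST(P) = {epsilon, d}
FIRST(T) = {a, y, z}
FIRST(P') = {a, d}
FIRST(T') = {epsilon, y}
FIRST(S) = {epsilon, a, y, z}  (via T)
FOLLOW(P) includes $ since P is the start symbol.
FOLLOW(P'): in P'→d P', the suffix after P' is empty (adds nothing new); in T'→y P' T, P' is followed by T with FIRST {a, y, z}. Thus FOLLOW(P') = {a, y, z}.
FOLLOW(T'): in P→d T' d, T' is followed by d with FIRST {d}. Thus FOLLOW(T') = {d}.
FOLLOW(P): in T→z P, the suffix after P is empty, so FOLLOW(P) ⊇ FOLLOW(T) = {d}; in P'→a P z z, P is followed by z z with FIRST {z}. Thus FOLLOW(P) = {$, d, z}.
FOLLOW(T): in S→T, the suffix after T is empty, so FOLLOW(T) ⊇ FOLLOW(S) = {d}; in T'→y P' T, the suffix after T is empty, so FOLLOW(T) ⊇ FOLLOW(T') = {d}. Thus FOLLOW(T) = {d}.
FOLLOW(S): in T→a y S, the suffix after S is empty, so FOLLOW(S) ⊇ FOLLOW(T) = {d}. Thus FOLLOW(S) = {d}.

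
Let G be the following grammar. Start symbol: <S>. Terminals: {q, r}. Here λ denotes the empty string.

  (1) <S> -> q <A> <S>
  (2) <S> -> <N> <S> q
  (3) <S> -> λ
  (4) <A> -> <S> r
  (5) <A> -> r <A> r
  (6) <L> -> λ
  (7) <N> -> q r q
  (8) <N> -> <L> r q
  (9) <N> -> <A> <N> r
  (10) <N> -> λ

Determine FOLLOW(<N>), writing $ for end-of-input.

{q, r}

FIRST(<L>) = {λ}
FIRST(<S>) = {λ, q, r}  (via <N> <S> q)
FIRST(<A>) = {q, r}  (via <S> r)
FIRST(<N>) = {λ, q, r}  (via <L> r q, <A> <N> r)
FOLLOW(<S>) includes $ since <S> is the start symbol.
FOLLOW(<S>): in <S>->q <A> <S>, the suffix after <S> is empty (adds nothing new); in <S>-><N> <S> q, <S> is followed by q with FIRST {q}; in <A>-><S> r, <S> is followed by r with FIRST {r}. Thus FOLLOW(<S>) = {$, q, r}.
FOLLOW(<A>): in <S>->q <A> <S>, <A> is followed by <S> with FIRST {λ, q, r}; in <S>->q <A> <S>, the suffix after <A> is nullable, so FOLLOW(<A>) ⊇ FOLLOW(<S>) = {$, q, r}; in <A>->r <A> r, <A> is followed by r with FIRST {r}; in <N>-><A> <N> r, <A> is followed by <N> r with FIRST {q, r}. Thus FOLLOW(<A>) = {$, q, r}.
FOLLOW(<L>): in <N>-><L> r q, <L> is followed by r q with FIRST {r}. Thus FOLLOW(<L>) = {r}.
FOLLOW(<N>): in <S>-><N> <S> q, <N> is followed by <S> q with FIRST {q, r}; in <N>-><A> <N> r, <N> is followed by r with FIRST {r}. Thus FOLLOW(<N>) = {q, r}.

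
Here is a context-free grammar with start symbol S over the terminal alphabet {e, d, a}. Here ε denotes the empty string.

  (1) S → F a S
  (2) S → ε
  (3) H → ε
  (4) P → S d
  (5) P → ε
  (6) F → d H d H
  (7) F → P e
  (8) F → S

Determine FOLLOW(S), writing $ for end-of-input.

{$, a, d}

FIRST(H) = {ε}
FIRST(S) = {ε, a, d, e}  (via F a S)
FIRST(P) = {ε, a, d, e}  (via S d)
FIRST(F) = {ε, a, d, e}  (via P e, S)
FOLLOW(S) includes $ since S is the start symbol.
FOLLOW(P): in F→P e, P is followed by e with FIRST {e}. Thus FOLLOW(P) = {e}.
FOLLOW(F): in S→F a S, F is followed by a S with FIRST {a}. Thus FOLLOW(F) = {a}.
FOLLOW(S): in S→F a S, the suffix after S is empty (adds nothing new); in P→S d, S is followed by d with FIRST {d}; in F→S, the suffix after S is empty, so FOLLOW(S) ⊇ FOLLOW(F) = {a}. Thus FOLLOW(S) = {$, a, d}.
FOLLOW(H): in F→d H d H (occurrence 1), H is followed by d H with FIRST {d}; in F→d H d H (occurrence 2), the suffix after H is empty, so FOLLOW(H) ⊇ FOLLOW(F) = {a}. Thus FOLLOW(H) = {a, d}.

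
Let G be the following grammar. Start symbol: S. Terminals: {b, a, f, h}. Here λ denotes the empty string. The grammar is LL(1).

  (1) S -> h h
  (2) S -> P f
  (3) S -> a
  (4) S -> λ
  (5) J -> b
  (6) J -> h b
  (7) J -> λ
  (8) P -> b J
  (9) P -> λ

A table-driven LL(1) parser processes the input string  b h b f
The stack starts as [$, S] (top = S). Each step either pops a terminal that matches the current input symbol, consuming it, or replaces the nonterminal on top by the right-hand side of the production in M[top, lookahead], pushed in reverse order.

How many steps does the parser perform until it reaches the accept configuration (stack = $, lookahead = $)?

step 1: stack=$ S  input=b h b f $  — expand S -> P f
step 2: stack=$ f P  input=b h b f $  — expand P -> b J
step 3: stack=$ f J b  input=b h b f $  — match b
step 4: stack=$ f J  input=h b f $  — expand J -> h b
step 5: stack=$ f b h  input=h b f $  — match h
step 6: stack=$ f b  input=b f $  — match b
step 7: stack=$ f  input=f $  — match f
Accept reached after 7 steps.

7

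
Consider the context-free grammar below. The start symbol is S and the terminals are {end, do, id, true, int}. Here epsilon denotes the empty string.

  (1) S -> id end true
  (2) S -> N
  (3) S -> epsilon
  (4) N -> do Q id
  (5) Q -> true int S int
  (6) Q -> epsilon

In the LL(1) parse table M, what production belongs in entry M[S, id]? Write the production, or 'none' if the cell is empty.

FIRST(N) = {do}
FIRST(Q) = {epsilon, true}
FIRST(S) = {epsilon, do, id}  (via N)
FOLLOW(S) includes $ since S is the start symbol.
FOLLOW(S): in Q->true int S int, S is followed by int with FIRST {int}. Thus FOLLOW(S) = {$, int}.
For S -> id end true: FIRST(id end true) = {id}, so it goes in M[S, t] for t ∈ {id}.
For S -> N: FIRST(N) = {do}, so it goes in M[S, t] for t ∈ {do}.
For S -> epsilon: FIRST(epsilon) = {epsilon}, so it goes in M[S, t] for t ∈ {}; since epsilon ∈ FIRST, also for every t ∈ FOLLOW(S) = {$, int}.

S -> id end true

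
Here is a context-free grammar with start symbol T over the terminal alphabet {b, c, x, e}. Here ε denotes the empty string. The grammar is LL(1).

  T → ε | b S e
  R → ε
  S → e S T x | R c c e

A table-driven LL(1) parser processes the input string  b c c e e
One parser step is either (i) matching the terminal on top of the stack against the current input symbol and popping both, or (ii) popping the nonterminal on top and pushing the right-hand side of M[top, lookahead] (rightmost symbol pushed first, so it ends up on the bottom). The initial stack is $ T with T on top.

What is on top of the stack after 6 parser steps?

e

step 1: stack=$ T  input=b c c e e $  — expand T → b S e
step 2: stack=$ e S b  input=b c c e e $  — match b
step 3: stack=$ e S  input=c c e e $  — expand S → R c c e
step 4: stack=$ e e c c R  input=c c e e $  — expand R → ε
step 5: stack=$ e e c c  input=c c e e $  — match c
step 6: stack=$ e e c  input=c e e $  — match c
Stack after step 6: $ e e (top = e).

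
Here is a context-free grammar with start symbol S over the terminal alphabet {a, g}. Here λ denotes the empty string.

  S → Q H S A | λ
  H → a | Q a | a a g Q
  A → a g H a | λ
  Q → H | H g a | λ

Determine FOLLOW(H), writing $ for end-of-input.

{$, a, g}

FIRST(A) = {λ, a}
FIRST(S) = {λ, a}  (via Q H S A)
FIRST(H) = {a}  (via Q a)
FIRST(Q) = {λ, a}  (via H, H g a)
FOLLOW(S) includes $ since S is the start symbol.
FOLLOW(S): in S→Q H S A, S is followed by A with FIRST {λ, a}; in S→Q H S A, the suffix after S is nullable (adds nothing new). Thus FOLLOW(S) = {$, a}.
FOLLOW(A): in S→Q H S A, the suffix after A is empty, so FOLLOW(A) ⊇ FOLLOW(S) = {$, a}. Thus FOLLOW(A) = {$, a}.
FOLLOW(H): in S→Q H S A, H is followed by S A with FIRST {λ, a}; in S→Q H S A, the suffix after H is nullable, so FOLLOW(H) ⊇ FOLLOW(S) = {$, a}; in A→a g H a, H is followed by a with FIRST {a}; in Q→H, the suffix after H is empty, so FOLLOW(H) ⊇ FOLLOW(Q) = {$, a, g}; in Q→H g a, H is followed by g a with FIRST {g}. Thus FOLLOW(H) = {$, a, g}.
FOLLOW(Q): in S→Q H S A, Q is followed by H S A with FIRST {a}; in H→Q a, Q is followed by a with FIRST {a}; in H→a a g Q, the suffix after Q is empty, so FOLLOW(Q) ⊇ FOLLOW(H) = {$, a, g}. Thus FOLLOW(Q) = {$, a, g}.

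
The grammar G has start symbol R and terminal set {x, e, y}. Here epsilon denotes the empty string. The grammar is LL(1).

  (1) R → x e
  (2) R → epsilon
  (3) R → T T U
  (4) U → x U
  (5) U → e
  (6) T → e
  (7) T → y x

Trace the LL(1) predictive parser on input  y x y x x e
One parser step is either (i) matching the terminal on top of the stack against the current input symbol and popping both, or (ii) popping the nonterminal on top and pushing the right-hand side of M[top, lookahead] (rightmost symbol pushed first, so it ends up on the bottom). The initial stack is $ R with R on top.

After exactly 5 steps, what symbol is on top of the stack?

y

step 1: stack=$ R  input=y x y x x e $  — expand R → T T U
step 2: stack=$ U T T  input=y x y x x e $  — expand T → y x
step 3: stack=$ U T x y  input=y x y x x e $  — match y
step 4: stack=$ U T x  input=x y x x e $  — match x
step 5: stack=$ U T  input=y x x e $  — expand T → y x
Stack after step 5: $ U x y (top = y).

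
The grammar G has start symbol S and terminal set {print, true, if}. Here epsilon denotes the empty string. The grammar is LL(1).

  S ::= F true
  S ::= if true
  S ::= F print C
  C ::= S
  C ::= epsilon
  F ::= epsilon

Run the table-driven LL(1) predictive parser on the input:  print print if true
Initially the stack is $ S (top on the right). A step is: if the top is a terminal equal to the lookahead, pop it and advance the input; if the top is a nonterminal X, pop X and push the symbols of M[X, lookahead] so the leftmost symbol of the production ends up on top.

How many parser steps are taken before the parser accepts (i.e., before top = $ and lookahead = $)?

      Stack        Input                  Action
   1  $ S          print print if true $  expand S ::= F print C
   2  $ C print F  print print if true $  expand F ::= epsilon
   3  $ C print    print print if true $  match print
   4  $ C          print if true $        expand C ::= S
   5  $ S          print if true $        expand S ::= F print C
   6  $ C print F  print if true $        expand F ::= epsilon
   7  $ C print    print if true $        match print
   8  $ C          if true $              expand C ::= S
   9  $ S          if true $              expand S ::= if true
  10  $ true if    if true $              match if
  11  $ true       true $                 match true
Accept reached after 11 steps.

11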